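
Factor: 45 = 3^2*5^1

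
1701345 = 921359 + 779986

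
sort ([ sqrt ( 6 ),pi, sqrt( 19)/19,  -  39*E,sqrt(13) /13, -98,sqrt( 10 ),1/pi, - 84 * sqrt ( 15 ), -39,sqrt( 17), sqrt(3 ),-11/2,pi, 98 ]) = [ - 84*sqrt( 15 ),  -  39* E,- 98,  -  39,  -  11/2,sqrt( 19)/19 , sqrt ( 13 )/13,1/pi,sqrt(3),sqrt( 6 ),pi, pi,sqrt( 10 ), sqrt( 17 ),98]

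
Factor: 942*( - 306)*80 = -23060160 = - 2^6*3^3*5^1*17^1*157^1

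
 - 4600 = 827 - 5427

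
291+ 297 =588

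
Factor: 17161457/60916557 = 3^( - 1)*13^( - 2)*53^( - 1)*2267^( - 1)*17161457^1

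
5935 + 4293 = 10228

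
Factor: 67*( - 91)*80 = -487760 = -2^4*5^1*7^1*13^1*67^1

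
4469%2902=1567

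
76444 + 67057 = 143501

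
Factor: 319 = 11^1*29^1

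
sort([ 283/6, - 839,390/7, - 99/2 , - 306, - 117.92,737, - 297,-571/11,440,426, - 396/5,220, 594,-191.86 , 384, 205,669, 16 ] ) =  [ - 839, - 306,-297, - 191.86,-117.92, - 396/5, - 571/11,-99/2, 16, 283/6,390/7, 205,  220,384,426,440, 594, 669,737]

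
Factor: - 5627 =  - 17^1 * 331^1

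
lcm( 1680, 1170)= 65520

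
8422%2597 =631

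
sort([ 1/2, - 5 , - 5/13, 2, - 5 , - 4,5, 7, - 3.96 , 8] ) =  [-5,- 5, - 4, - 3.96, - 5/13,1/2, 2 , 5,7, 8]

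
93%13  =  2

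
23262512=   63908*364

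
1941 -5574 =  - 3633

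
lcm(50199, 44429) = 3865323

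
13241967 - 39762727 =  - 26520760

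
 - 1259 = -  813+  - 446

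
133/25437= 133/25437= 0.01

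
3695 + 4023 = 7718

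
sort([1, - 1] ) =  [ -1, 1]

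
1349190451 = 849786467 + 499403984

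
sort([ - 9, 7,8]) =[-9 , 7,8] 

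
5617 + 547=6164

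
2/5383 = 2/5383 = 0.00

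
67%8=3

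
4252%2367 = 1885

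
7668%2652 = 2364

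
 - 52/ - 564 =13/141 = 0.09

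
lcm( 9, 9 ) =9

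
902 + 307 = 1209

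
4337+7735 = 12072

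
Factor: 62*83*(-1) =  - 5146 = - 2^1 * 31^1 * 83^1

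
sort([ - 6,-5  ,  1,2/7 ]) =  [-6,-5, 2/7 , 1]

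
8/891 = 8/891  =  0.01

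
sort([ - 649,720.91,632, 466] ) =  [ - 649, 466,632,720.91] 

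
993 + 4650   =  5643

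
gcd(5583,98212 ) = 1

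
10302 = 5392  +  4910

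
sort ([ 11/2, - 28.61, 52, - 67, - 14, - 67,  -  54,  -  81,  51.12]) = [ - 81 , - 67, - 67, - 54, - 28.61, - 14,  11/2, 51.12, 52] 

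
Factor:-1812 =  - 2^2 * 3^1*151^1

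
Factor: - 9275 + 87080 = 3^2*5^1*7^1*13^1*19^1 = 77805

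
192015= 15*12801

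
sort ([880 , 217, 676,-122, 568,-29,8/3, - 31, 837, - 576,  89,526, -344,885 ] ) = [ - 576, - 344, - 122, - 31, - 29, 8/3,89  ,  217, 526,568, 676, 837,880,885] 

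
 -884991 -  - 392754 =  - 492237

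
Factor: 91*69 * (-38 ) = -2^1*3^1 * 7^1*13^1*19^1 * 23^1= - 238602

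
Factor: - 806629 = -293^1*2753^1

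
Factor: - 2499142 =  - 2^1*197^1*6343^1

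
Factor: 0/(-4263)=0^1=0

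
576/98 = 288/49=5.88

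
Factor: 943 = 23^1 *41^1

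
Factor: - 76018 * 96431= -7330491758 = - 2^1*191^1*199^1*96431^1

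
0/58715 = 0 = 0.00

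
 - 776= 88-864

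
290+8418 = 8708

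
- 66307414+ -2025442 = - 68332856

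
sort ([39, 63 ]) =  [ 39,63] 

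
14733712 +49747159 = 64480871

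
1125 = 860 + 265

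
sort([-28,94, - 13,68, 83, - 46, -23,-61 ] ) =[ - 61, -46, -28,  -  23, - 13, 68 , 83,94 ]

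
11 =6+5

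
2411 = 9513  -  7102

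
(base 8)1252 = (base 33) KM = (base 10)682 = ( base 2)1010101010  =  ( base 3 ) 221021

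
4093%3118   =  975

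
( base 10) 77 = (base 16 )4D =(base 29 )2j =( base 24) 35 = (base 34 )29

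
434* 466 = 202244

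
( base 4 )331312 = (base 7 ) 14353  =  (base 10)3958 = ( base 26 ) 5M6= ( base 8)7566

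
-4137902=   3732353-7870255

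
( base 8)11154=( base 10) 4716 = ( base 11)35A8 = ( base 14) 1A0C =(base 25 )7dg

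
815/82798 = 815/82798  =  0.01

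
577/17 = 577/17 = 33.94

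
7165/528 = 13 + 301/528 = 13.57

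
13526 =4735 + 8791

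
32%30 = 2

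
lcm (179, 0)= 0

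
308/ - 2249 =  - 308/2249 = - 0.14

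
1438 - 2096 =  - 658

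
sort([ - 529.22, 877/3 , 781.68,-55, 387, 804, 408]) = [ - 529.22, - 55,  877/3, 387,  408, 781.68, 804 ]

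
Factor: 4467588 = 2^2*3^1 * 372299^1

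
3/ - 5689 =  - 3/5689  =  - 0.00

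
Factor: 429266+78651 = 507917^1= 507917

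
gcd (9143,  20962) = 223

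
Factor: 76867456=2^7*41^1*97^1*151^1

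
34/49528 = 17/24764 = 0.00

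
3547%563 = 169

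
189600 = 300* 632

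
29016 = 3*9672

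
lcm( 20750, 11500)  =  954500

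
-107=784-891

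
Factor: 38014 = 2^1*83^1*229^1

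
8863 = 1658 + 7205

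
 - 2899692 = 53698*( - 54 )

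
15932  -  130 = 15802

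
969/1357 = 969/1357 = 0.71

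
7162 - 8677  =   - 1515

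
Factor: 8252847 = 3^4*139^1*733^1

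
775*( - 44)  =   - 34100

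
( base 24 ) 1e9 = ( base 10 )921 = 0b1110011001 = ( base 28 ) 14p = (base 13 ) 55B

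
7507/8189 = 7507/8189  =  0.92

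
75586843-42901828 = 32685015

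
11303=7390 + 3913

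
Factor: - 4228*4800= - 20294400 = - 2^8*3^1*5^2*7^1  *  151^1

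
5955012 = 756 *7877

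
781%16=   13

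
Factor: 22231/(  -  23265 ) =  - 3^( - 2)*5^( - 1)*43^1 = -  43/45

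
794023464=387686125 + 406337339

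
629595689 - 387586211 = 242009478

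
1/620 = 1/620=0.00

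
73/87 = 73/87= 0.84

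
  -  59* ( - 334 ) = 19706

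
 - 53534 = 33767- 87301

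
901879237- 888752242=13126995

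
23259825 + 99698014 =122957839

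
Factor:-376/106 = -2^2*47^1  *53^( - 1) = -188/53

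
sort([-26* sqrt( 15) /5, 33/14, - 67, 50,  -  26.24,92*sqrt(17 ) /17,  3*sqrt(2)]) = [ - 67,-26.24, -26* sqrt( 15) /5, 33/14, 3*sqrt(2), 92*sqrt( 17 ) /17, 50] 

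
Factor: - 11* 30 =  - 2^1*3^1 *5^1*11^1 = -330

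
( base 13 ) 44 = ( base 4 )320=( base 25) 26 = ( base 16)38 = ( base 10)56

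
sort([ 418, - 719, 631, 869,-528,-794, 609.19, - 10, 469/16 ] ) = [ - 794, - 719, - 528 , - 10, 469/16, 418, 609.19, 631,869]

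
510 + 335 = 845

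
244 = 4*61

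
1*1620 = 1620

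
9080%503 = 26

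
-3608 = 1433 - 5041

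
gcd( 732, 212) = 4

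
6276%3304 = 2972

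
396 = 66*6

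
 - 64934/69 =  - 64934/69 = -941.07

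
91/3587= 91/3587 = 0.03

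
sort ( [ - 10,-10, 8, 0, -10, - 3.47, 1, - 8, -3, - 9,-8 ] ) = [  -  10,-10, - 10, - 9,  -  8, - 8,  -  3.47,-3, 0,1, 8] 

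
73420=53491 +19929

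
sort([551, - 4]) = [ - 4,551] 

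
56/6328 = 1/113= 0.01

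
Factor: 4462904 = 2^3*557863^1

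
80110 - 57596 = 22514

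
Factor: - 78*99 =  -2^1*3^3*11^1*13^1 = - 7722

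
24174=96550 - 72376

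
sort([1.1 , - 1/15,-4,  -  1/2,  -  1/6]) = [ - 4,-1/2, - 1/6  ,-1/15 , 1.1 ] 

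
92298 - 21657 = 70641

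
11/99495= 1/9045 = 0.00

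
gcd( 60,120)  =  60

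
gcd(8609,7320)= 1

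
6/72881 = 6/72881  =  0.00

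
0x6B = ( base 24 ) 4B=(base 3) 10222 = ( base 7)212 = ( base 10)107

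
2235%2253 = 2235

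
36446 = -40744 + 77190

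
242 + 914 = 1156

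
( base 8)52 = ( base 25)1H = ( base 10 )42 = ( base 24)1I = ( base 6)110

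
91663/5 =91663/5 =18332.60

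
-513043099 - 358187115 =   -  871230214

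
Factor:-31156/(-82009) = 2^2 * 7789^1*82009^( -1 )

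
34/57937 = 34/57937 =0.00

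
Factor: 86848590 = 2^1*3^1*5^1*59^1*139^1*353^1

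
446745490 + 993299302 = 1440044792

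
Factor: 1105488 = 2^4*3^4*853^1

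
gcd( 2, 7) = 1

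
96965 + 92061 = 189026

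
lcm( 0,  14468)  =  0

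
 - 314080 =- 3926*80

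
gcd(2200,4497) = 1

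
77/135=77/135 = 0.57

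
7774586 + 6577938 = 14352524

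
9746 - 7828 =1918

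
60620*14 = 848680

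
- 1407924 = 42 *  ( - 33522)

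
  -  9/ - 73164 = 3/24388  =  0.00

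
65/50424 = 65/50424=0.00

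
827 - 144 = 683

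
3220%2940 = 280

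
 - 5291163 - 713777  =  - 6004940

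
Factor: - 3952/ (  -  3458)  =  8/7 = 2^3*7^( - 1)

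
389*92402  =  35944378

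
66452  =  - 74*( - 898 ) 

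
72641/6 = 72641/6 = 12106.83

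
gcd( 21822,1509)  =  3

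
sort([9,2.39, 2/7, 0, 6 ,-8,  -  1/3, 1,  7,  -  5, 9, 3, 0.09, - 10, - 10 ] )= [ - 10, - 10, - 8, - 5, - 1/3,0 , 0.09, 2/7,  1, 2.39, 3,  6,7,9,  9 ]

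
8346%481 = 169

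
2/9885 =2/9885 = 0.00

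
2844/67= 2844/67 = 42.45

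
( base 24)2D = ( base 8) 75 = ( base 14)45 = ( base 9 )67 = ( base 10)61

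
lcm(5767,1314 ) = 103806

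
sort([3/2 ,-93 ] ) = [-93,  3/2 ] 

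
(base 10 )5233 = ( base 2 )1010001110001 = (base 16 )1471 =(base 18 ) G2D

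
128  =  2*64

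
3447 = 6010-2563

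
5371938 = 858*6261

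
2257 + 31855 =34112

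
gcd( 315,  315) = 315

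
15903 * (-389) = -6186267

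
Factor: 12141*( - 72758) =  - 2^1*3^2 * 7^1 * 19^1*71^1* 5197^1  =  - 883354878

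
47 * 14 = 658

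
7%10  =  7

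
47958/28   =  23979/14 = 1712.79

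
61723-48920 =12803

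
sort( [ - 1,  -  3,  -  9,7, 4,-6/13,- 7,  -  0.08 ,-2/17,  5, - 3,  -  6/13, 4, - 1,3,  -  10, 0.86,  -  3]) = [ - 10, - 9, - 7, - 3,  -  3,  -  3 ,  -  1,  -  1, - 6/13, - 6/13, - 2/17, - 0.08, 0.86, 3, 4, 4, 5, 7] 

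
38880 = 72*540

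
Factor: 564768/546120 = 2^2*5^( - 1)*41^(- 1)*53^1 = 212/205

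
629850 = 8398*75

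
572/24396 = 143/6099= 0.02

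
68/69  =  68/69 =0.99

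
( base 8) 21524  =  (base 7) 35240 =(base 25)EBJ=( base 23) h25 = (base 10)9044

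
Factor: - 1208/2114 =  - 2^2*7^(  -  1) =-4/7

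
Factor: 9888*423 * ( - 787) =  - 3291725088 = -2^5*3^3 * 47^1*103^1*787^1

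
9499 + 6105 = 15604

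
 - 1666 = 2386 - 4052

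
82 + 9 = 91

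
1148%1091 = 57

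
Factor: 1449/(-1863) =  - 7/9 = -  3^ (  -  2)*7^1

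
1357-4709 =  - 3352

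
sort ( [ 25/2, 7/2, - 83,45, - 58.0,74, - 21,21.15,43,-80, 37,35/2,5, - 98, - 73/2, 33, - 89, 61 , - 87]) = [ - 98,  -  89, - 87, - 83, - 80,-58.0, - 73/2, - 21,7/2, 5,  25/2 , 35/2,21.15,33,37, 43,45,61 , 74]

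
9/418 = 9/418 =0.02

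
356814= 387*922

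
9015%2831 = 522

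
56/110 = 28/55 = 0.51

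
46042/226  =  203 + 82/113 = 203.73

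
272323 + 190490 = 462813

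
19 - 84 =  - 65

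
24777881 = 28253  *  877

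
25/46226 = 25/46226 = 0.00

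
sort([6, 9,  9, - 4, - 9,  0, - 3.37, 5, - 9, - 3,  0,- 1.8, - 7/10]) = [ - 9, -9 , - 4,-3.37, - 3, - 1.8,-7/10,0,0,  5,6, 9, 9]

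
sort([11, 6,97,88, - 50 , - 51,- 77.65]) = [ - 77.65, - 51,- 50,6,11,88 , 97 ]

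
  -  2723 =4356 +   -  7079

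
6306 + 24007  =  30313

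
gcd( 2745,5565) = 15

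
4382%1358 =308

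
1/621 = 1/621 = 0.00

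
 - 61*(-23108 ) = 1409588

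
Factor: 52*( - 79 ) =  - 4108= - 2^2 * 13^1*79^1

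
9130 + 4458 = 13588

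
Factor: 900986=2^1 *450493^1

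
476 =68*7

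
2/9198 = 1/4599 = 0.00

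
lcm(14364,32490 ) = 1364580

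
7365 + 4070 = 11435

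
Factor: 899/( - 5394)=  - 2^( - 1 ) * 3^(-1 ) = -1/6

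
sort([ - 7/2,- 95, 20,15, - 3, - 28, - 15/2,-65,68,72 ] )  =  [ - 95, - 65 , - 28 , - 15/2,-7/2, - 3, 15,  20, 68,72 ] 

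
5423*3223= 17478329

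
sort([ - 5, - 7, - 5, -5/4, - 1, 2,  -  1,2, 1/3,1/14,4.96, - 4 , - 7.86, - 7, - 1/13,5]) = [-7.86, - 7,  -  7, - 5, - 5, - 4, - 5/4 , - 1, - 1, - 1/13,1/14, 1/3,2, 2,4.96,5] 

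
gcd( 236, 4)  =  4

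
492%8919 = 492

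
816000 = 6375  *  128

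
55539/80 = 55539/80 = 694.24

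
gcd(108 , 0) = 108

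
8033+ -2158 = 5875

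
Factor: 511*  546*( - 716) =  - 199768296 = -2^3*3^1*7^2 * 13^1 * 73^1*179^1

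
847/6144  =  847/6144 = 0.14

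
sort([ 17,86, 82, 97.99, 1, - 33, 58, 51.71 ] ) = [ - 33,1, 17,51.71, 58,82, 86,  97.99]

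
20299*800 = 16239200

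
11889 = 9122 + 2767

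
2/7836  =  1/3918= 0.00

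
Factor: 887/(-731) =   -  17^(-1 )*43^( - 1)*887^1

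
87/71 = 1 + 16/71 =1.23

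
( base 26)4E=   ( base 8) 166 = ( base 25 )4i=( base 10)118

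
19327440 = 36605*528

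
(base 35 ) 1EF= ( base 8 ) 3302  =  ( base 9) 2332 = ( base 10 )1730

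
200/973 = 200/973 = 0.21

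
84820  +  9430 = 94250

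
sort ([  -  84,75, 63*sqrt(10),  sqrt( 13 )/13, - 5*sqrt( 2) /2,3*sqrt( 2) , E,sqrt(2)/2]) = [ - 84, - 5*sqrt( 2 ) /2,sqrt( 13)/13,sqrt(2) /2 , E, 3*sqrt ( 2), 75, 63*sqrt( 10)]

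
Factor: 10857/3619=3 = 3^1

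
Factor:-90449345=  - 5^1*7^2*369181^1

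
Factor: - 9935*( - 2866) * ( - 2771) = - 2^1 * 5^1*17^1*163^1 * 1433^1*1987^1 = - 78900650410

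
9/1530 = 1/170=0.01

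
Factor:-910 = - 2^1 *5^1 *7^1*13^1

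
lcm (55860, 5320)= 111720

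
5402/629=8+10/17 = 8.59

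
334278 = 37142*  9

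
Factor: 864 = 2^5*3^3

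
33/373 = 33/373 = 0.09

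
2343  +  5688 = 8031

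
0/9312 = 0  =  0.00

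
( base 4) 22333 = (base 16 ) 2bf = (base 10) 703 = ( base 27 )q1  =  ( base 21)1CA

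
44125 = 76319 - 32194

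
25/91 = 25/91 = 0.27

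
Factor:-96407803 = -29^1* 3324407^1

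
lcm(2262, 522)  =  6786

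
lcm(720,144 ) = 720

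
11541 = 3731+7810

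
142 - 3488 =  - 3346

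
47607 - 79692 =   -  32085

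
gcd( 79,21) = 1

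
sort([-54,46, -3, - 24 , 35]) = [ - 54,-24, - 3,35,46]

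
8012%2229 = 1325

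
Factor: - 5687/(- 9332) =2^( - 2) * 11^2*47^1 * 2333^( - 1) 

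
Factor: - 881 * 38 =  - 33478=- 2^1 * 19^1*881^1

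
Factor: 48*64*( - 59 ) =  - 181248 = - 2^10*3^1*59^1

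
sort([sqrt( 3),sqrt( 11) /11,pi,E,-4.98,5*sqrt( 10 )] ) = [ - 4.98,sqrt( 11 )/11,sqrt( 3 ),E, pi,5*sqrt( 10 )]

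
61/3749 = 61/3749 = 0.02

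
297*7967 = 2366199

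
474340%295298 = 179042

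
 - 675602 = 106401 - 782003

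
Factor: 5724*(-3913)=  - 22398012 = -2^2*3^3 * 7^1 * 13^1*43^1  *  53^1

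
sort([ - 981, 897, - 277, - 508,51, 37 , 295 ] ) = [-981, - 508, - 277, 37 , 51, 295,897 ]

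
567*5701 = 3232467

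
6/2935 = 6/2935=   0.00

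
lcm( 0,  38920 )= 0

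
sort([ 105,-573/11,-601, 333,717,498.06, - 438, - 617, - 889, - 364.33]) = [ - 889, - 617, - 601,-438 ,- 364.33, - 573/11,105, 333, 498.06 , 717 ]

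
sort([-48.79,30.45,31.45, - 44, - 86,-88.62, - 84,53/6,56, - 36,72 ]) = [-88.62 ,- 86, - 84,-48.79, - 44, -36,53/6,30.45,31.45, 56,72] 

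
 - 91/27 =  - 91/27 = - 3.37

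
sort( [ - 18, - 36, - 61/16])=[ - 36, - 18,-61/16]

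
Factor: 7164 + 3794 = 10958 = 2^1*5479^1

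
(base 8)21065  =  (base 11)6641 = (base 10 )8757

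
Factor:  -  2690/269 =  - 2^1*5^1 = -10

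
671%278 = 115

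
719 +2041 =2760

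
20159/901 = 20159/901 = 22.37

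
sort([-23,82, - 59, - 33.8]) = [ - 59, - 33.8,-23,82 ] 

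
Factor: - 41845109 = -17^1*2461477^1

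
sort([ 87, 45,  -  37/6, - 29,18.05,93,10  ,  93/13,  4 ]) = [ - 29, - 37/6,  4 , 93/13,10 , 18.05, 45,87, 93 ] 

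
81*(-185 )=-14985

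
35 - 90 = - 55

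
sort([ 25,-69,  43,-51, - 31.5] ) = [ - 69,  -  51,-31.5,25, 43] 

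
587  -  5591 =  - 5004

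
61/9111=61/9111 = 0.01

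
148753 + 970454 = 1119207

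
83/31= 83/31 = 2.68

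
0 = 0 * ( - 9346)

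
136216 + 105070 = 241286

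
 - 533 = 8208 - 8741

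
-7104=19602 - 26706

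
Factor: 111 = 3^1 *37^1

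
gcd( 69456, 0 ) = 69456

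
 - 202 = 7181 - 7383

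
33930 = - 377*(  -  90 ) 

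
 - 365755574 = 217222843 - 582978417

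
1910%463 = 58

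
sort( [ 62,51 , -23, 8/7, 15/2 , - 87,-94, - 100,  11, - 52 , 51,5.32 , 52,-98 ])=[ - 100, - 98, - 94,-87,-52, -23, 8/7,5.32 , 15/2, 11,51, 51,52,  62 ] 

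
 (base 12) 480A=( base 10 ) 8074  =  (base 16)1F8A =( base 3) 102002001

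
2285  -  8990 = -6705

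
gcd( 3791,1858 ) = 1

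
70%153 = 70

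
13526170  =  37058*365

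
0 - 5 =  - 5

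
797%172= 109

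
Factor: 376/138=2^2*3^( - 1)*23^( - 1 )*47^1 = 188/69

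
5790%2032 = 1726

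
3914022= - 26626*( - 147)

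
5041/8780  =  5041/8780 = 0.57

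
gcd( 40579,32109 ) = 77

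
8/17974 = 4/8987 = 0.00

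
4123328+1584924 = 5708252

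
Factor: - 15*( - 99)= 1485 = 3^3 * 5^1 * 11^1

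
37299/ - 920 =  - 37299/920   =  - 40.54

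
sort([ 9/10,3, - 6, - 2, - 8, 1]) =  [ - 8, - 6, -2,9/10,1,  3]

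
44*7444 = 327536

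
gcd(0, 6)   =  6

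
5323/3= 1774 + 1/3 = 1774.33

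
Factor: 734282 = 2^1*71^1*5171^1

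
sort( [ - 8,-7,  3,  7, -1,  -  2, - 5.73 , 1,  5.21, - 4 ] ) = [ - 8,-7,-5.73 ,  -  4 , - 2, - 1,1,3, 5.21,  7] 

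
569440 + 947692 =1517132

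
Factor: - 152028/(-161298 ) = 82/87 = 2^1*3^( - 1) * 29^( - 1)*41^1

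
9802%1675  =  1427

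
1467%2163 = 1467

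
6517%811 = 29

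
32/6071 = 32/6071 =0.01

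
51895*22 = 1141690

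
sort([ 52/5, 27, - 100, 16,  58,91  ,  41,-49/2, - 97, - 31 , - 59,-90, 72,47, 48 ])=[- 100, - 97, - 90,-59, - 31, - 49/2,52/5, 16, 27 , 41, 47 , 48,58 , 72,  91]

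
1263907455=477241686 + 786665769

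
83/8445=83/8445= 0.01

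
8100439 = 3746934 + 4353505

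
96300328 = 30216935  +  66083393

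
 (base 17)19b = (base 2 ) 111000101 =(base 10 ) 453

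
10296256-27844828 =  - 17548572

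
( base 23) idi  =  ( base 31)a7c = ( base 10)9839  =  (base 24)h1n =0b10011001101111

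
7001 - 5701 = 1300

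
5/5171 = 5/5171 = 0.00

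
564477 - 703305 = - 138828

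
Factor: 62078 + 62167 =3^2*5^1 * 11^1*251^1 = 124245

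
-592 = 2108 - 2700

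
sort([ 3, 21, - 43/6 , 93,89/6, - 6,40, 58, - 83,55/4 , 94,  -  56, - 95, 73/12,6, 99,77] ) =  [ - 95,- 83, - 56,-43/6 , - 6, 3, 6, 73/12 , 55/4, 89/6, 21, 40, 58,  77,93,94,  99] 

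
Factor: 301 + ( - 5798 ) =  - 23^1*239^1 = - 5497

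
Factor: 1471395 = 3^1*5^1*233^1*  421^1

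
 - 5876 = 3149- 9025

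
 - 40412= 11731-52143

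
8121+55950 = 64071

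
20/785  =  4/157= 0.03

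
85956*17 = 1461252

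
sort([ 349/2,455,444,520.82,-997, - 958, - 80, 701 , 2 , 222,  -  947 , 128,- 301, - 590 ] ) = [ - 997,-958,  -  947,  -  590,-301,  -  80, 2,128, 349/2, 222,444 , 455,520.82, 701]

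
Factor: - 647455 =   -  5^1*129491^1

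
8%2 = 0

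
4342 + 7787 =12129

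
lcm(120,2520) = 2520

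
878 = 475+403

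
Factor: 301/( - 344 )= -7/8 = - 2^ ( - 3)*7^1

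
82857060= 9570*8658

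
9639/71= 9639/71 = 135.76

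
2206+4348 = 6554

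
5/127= 5/127 =0.04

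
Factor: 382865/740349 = 3^( - 2 ) * 5^1*7^1 * 10939^1 *82261^( - 1) 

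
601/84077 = 601/84077 = 0.01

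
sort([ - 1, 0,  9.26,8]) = [- 1,0,8, 9.26]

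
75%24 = 3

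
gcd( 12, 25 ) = 1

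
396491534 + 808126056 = 1204617590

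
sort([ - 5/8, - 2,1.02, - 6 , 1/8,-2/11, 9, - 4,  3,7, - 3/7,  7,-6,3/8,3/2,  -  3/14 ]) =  [ - 6, - 6, - 4, - 2, - 5/8 , - 3/7, - 3/14, - 2/11, 1/8,  3/8,1.02  ,  3/2,3,7, 7, 9]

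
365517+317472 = 682989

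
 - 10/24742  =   - 5/12371  =  - 0.00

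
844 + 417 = 1261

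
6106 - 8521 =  -2415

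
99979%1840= 619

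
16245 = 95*171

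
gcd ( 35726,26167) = 1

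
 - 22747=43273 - 66020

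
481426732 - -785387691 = 1266814423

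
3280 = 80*41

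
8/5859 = 8/5859= 0.00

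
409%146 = 117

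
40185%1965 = 885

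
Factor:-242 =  - 2^1*11^2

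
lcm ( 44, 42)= 924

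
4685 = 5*937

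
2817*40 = 112680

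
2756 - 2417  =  339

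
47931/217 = 47931/217 =220.88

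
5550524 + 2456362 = 8006886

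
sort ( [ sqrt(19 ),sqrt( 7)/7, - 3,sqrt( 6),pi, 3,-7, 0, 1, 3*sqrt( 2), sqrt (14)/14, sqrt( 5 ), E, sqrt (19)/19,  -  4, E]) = [  -  7, - 4, - 3,0,sqrt( 19 )/19,sqrt(14 )/14  ,  sqrt(7)/7,1 , sqrt( 5 ), sqrt (6), E, E, 3, pi,3*sqrt(2),sqrt(19) ] 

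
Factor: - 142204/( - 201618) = 2^1*3^( - 2) * 23^(-1)*73^1  =  146/207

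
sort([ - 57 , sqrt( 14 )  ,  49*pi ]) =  [ - 57,  sqrt( 14),49*pi]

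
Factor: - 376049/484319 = -11^( - 1)*44029^(  -  1 ) * 376049^1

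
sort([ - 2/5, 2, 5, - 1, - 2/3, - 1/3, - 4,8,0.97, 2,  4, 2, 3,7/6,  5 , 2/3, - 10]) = [ - 10, - 4, - 1, - 2/3, - 2/5, - 1/3,  2/3 , 0.97, 7/6,2 , 2, 2,  3,  4, 5,5,  8 ]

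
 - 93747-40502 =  - 134249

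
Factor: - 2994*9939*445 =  - 13242027870 = - 2^1*3^2*5^1*89^1 * 499^1*3313^1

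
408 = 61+347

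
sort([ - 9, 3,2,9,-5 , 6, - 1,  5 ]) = [ - 9, - 5, - 1, 2, 3, 5, 6, 9] 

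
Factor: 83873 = 83873^1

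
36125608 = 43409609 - 7284001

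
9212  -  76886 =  -67674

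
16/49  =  16/49 =0.33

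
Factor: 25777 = 149^1*173^1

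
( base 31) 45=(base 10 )129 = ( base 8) 201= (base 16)81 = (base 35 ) 3O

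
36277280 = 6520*5564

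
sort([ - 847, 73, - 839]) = [  -  847, - 839,73 ]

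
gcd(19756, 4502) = 2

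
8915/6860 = 1 + 411/1372 = 1.30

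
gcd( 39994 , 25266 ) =2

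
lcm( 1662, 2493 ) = 4986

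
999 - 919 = 80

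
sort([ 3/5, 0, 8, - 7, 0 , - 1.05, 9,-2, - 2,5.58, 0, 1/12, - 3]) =[ - 7,-3,-2,  -  2,-1.05, 0, 0, 0,1/12,3/5, 5.58,8, 9 ]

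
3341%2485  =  856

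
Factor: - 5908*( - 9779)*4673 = 269979453436 = 2^2*7^2*11^1*127^1* 211^1*4673^1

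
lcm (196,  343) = 1372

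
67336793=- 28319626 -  - 95656419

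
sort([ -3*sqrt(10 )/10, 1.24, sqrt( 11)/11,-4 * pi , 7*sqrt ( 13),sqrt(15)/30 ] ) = [  -  4*pi,-3 * sqrt ( 10)/10,sqrt(15 ) /30, sqrt(11 )/11, 1.24,7*sqrt(13 ) ] 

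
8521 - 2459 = 6062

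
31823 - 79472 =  - 47649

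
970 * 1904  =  1846880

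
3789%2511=1278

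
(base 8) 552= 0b101101010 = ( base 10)362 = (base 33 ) aw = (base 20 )i2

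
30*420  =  12600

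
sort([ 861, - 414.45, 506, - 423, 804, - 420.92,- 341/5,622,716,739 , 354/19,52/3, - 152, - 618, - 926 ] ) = [-926, - 618, - 423,-420.92, - 414.45, - 152,-341/5,52/3 , 354/19, 506, 622,716, 739 , 804,861 ] 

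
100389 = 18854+81535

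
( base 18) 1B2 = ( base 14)296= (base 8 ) 1014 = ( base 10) 524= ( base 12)378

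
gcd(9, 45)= 9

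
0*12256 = 0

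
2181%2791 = 2181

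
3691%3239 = 452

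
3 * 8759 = 26277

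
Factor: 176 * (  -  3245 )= - 2^4*5^1*11^2*59^1 = -  571120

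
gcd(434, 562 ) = 2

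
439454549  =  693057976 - 253603427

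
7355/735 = 1471/147 = 10.01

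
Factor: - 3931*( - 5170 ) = 20323270= 2^1*5^1*11^1*47^1*3931^1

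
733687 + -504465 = 229222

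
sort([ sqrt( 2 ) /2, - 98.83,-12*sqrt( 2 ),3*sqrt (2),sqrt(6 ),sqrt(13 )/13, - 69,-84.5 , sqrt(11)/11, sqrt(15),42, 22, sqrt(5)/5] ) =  [ -98.83, - 84.5, - 69, - 12*sqrt( 2 ), sqrt( 13)/13,sqrt( 11)/11  ,  sqrt(5) /5, sqrt ( 2)/2,sqrt(6 ) , sqrt(15), 3*sqrt(2), 22,42 ] 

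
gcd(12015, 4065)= 15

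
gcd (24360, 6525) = 435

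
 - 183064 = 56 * (  -  3269 ) 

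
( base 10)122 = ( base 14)8a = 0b1111010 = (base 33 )3n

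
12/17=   12/17 = 0.71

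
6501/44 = 147 + 3/4 = 147.75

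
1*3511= 3511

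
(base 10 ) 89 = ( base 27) 38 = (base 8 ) 131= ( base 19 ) 4d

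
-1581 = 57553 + -59134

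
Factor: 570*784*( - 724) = -323541120 = - 2^7* 3^1* 5^1*7^2*19^1*181^1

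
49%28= 21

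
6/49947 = 2/16649 = 0.00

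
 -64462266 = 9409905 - 73872171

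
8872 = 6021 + 2851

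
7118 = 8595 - 1477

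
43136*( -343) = -14795648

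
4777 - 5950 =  - 1173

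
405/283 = 405/283 = 1.43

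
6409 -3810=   2599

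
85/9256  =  85/9256  =  0.01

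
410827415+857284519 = 1268111934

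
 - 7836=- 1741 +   -  6095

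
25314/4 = 12657/2 = 6328.50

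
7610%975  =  785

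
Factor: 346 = 2^1*173^1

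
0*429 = 0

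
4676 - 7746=-3070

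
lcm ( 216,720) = 2160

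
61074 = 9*6786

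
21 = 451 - 430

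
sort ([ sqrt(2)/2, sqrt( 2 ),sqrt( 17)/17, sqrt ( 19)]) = [sqrt(17)/17,sqrt ( 2)/2, sqrt ( 2),sqrt( 19 ) ] 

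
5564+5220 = 10784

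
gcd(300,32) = 4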